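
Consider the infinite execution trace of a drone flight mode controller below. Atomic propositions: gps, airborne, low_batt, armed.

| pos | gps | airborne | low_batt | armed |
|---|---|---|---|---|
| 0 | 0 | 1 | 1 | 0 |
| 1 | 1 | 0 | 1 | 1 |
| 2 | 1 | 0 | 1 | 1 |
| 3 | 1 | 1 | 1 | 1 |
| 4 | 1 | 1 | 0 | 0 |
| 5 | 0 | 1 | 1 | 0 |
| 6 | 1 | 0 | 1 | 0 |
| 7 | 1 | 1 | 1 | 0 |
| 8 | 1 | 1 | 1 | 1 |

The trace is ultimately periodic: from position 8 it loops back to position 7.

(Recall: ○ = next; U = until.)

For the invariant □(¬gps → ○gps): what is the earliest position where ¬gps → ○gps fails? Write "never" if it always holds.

¬gps → ○gps holds at every position 0..8, and those are all the positions the trace ever visits, so the invariant □(¬gps → ○gps) is never violated.

never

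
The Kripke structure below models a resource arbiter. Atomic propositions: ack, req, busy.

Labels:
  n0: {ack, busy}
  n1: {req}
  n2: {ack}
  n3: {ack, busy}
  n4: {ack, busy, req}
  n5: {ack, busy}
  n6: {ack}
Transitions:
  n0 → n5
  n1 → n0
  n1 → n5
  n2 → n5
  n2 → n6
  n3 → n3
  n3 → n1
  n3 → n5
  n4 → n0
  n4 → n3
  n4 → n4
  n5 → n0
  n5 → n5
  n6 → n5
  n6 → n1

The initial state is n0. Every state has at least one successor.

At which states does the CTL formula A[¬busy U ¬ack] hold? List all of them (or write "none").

States satisfying ¬busy: {n1, n2, n6}.
States satisfying ¬ack: {n1}.
States satisfying A[¬busy U ¬ack]: {n1}.

{n1}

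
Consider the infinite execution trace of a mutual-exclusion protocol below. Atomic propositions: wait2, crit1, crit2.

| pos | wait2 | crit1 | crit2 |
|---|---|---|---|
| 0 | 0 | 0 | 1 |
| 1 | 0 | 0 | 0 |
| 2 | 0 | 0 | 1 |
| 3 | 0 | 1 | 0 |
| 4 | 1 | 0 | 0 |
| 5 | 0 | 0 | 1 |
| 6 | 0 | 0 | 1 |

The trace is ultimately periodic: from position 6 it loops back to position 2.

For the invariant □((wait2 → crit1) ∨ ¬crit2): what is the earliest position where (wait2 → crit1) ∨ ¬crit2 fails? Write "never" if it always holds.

never

(wait2 → crit1) ∨ ¬crit2 holds at every position 0..6, and those are all the positions the trace ever visits, so the invariant □((wait2 → crit1) ∨ ¬crit2) is never violated.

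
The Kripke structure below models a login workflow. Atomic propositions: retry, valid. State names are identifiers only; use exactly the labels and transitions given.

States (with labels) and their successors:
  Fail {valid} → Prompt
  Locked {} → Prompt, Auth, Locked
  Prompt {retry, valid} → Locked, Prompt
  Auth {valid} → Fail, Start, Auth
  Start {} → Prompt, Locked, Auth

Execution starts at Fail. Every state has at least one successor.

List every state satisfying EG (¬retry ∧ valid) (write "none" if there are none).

{Auth}

States satisfying ¬retry ∧ valid: {Fail, Auth}.
States satisfying EG (¬retry ∧ valid): {Auth}.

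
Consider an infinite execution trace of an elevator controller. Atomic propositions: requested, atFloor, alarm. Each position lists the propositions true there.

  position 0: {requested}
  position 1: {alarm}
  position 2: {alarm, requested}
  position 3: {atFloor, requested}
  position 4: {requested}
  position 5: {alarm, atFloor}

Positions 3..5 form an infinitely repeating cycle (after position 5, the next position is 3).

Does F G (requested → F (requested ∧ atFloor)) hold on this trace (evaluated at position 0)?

G (requested → F (requested ∧ atFloor)) holds at position 0, which is reachable from 0, so F G (requested → F (requested ∧ atFloor)) holds.

Yes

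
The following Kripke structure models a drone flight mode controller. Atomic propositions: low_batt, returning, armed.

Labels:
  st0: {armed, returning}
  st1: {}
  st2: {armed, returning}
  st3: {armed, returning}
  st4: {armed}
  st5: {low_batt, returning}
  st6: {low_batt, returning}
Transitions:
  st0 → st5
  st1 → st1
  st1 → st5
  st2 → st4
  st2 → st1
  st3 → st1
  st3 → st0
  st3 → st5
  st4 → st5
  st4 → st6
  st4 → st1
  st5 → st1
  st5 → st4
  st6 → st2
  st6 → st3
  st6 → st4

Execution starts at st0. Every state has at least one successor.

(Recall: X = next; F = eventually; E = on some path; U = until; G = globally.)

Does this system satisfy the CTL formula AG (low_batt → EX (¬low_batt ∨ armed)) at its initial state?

States satisfying low_batt → EX (¬low_batt ∨ armed): {st0, st1, st2, st3, st4, st5, st6}.
States satisfying AG (low_batt → EX (¬low_batt ∨ armed)): {st0, st1, st2, st3, st4, st5, st6}.
Every state reachable from st0 satisfies low_batt → EX (¬low_batt ∨ armed).
st0 ∈ Sat(AG (low_batt → EX (¬low_batt ∨ armed))).

Satisfied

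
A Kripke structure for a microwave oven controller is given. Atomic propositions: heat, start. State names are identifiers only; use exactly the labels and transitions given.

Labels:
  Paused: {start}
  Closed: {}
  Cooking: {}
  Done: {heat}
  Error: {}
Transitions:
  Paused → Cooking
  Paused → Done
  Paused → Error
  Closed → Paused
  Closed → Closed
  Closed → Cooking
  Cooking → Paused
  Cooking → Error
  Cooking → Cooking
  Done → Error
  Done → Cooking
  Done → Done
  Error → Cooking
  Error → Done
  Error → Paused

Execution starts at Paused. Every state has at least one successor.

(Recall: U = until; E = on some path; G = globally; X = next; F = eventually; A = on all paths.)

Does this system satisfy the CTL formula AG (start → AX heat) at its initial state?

Violated

States satisfying start → AX heat: {Closed, Cooking, Done, Error}.
States satisfying AG (start → AX heat): ∅.
Paused is reachable from Paused and violates start → AX heat, so AG fails at Paused.
Paused ∉ Sat(AG (start → AX heat)).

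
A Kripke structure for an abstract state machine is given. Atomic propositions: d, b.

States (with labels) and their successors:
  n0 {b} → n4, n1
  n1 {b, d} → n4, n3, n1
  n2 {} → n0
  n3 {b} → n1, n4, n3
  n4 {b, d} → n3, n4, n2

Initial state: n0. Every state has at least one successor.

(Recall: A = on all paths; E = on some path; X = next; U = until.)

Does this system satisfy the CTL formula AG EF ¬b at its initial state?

States satisfying EF ¬b: {n0, n1, n2, n3, n4}.
States satisfying AG EF ¬b: {n0, n1, n2, n3, n4}.
Every state reachable from n0 satisfies EF ¬b.
n0 ∈ Sat(AG EF ¬b).

Satisfied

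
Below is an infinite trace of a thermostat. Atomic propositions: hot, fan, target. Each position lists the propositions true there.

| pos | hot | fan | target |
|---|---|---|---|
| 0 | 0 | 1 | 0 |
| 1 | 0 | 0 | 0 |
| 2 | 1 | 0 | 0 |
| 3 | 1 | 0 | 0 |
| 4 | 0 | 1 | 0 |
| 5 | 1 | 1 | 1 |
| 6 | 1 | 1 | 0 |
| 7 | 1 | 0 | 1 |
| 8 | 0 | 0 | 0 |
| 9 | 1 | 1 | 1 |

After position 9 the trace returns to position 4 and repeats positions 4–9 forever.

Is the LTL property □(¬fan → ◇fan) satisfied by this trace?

Satisfied

¬fan → ◇fan holds at every position 0..9, and those are all positions ever visited, so □(¬fan → ◇fan) holds.
Positions where ¬fan holds: 1, 2, 3, 7, 8.
Check ◇fan at each: 1→ok, 2→ok, 3→ok, 7→ok, 8→ok.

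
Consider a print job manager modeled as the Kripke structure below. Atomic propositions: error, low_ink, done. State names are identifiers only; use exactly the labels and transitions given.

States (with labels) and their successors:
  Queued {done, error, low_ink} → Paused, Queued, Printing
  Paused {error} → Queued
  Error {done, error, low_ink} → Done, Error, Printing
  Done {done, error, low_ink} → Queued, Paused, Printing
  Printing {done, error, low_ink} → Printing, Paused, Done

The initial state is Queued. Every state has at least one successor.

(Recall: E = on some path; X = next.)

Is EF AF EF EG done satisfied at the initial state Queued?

States satisfying AF EF EG done: {Queued, Paused, Error, Done, Printing}.
States satisfying EF AF EF EG done: {Queued, Paused, Error, Done, Printing}.
Some path from Queued reaches a state where AF EF EG done holds.
Queued ∈ Sat(EF AF EF EG done).

Holds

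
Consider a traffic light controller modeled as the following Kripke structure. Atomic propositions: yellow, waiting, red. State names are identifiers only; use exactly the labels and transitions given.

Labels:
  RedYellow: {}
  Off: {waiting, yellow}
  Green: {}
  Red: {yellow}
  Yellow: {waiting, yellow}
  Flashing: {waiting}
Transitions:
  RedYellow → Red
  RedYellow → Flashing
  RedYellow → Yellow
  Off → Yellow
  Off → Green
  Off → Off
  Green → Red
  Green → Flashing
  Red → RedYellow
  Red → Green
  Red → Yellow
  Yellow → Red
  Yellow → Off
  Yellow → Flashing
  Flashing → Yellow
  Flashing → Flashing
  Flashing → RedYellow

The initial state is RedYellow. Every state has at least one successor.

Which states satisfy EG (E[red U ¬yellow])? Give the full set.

States satisfying E[red U ¬yellow]: {RedYellow, Green, Flashing}.
States satisfying EG (E[red U ¬yellow]): {RedYellow, Green, Flashing}.

{RedYellow, Green, Flashing}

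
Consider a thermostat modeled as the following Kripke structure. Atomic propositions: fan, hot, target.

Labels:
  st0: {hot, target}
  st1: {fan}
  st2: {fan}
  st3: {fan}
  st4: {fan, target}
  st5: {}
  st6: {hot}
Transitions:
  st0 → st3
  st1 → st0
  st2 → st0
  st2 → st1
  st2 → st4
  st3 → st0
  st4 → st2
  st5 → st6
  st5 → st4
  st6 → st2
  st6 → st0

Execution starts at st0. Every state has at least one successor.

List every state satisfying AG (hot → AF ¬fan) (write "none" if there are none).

States satisfying hot → AF ¬fan: {st0, st1, st2, st3, st4, st5, st6}.
States satisfying AG (hot → AF ¬fan): {st0, st1, st2, st3, st4, st5, st6}.

{st0, st1, st2, st3, st4, st5, st6}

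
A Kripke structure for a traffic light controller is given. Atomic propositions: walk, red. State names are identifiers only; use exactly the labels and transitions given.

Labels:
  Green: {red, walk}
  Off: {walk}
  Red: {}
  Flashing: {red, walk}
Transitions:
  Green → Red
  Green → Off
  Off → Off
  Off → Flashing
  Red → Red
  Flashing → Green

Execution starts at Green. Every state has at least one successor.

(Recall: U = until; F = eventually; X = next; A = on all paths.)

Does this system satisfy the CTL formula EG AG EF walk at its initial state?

States satisfying AG EF walk: ∅.
States satisfying EG AG EF walk: ∅.
No suitable path/successor from Green witnesses the formula.
Green ∉ Sat(EG AG EF walk).

Violated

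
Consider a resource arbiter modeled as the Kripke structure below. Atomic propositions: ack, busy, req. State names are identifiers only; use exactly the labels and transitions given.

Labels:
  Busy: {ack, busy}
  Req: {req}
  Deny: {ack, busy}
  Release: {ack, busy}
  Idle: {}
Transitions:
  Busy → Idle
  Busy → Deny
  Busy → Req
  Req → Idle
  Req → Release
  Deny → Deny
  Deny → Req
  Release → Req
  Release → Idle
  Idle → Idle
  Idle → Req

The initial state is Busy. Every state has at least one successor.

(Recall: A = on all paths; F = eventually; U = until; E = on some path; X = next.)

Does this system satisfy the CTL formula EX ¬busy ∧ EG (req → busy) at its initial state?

States satisfying ¬busy: {Req, Idle}.
States satisfying EX ¬busy: {Busy, Req, Deny, Release, Idle}.
States satisfying req → busy: {Busy, Deny, Release, Idle}.
States satisfying EG (req → busy): {Busy, Deny, Release, Idle}.
States satisfying EX ¬busy ∧ EG (req → busy): {Busy, Deny, Release, Idle}.
Busy ∈ Sat(EX ¬busy ∧ EG (req → busy)).

Satisfied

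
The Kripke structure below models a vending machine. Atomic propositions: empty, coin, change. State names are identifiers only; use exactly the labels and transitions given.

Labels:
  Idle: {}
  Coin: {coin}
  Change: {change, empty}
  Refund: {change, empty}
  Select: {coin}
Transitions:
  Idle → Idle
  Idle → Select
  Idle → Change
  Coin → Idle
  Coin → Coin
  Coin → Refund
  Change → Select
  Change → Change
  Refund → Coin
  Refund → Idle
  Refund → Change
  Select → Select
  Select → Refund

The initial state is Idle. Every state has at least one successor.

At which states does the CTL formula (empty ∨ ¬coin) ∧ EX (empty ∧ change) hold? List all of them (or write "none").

{Idle, Change, Refund}

States satisfying ¬coin: {Idle, Change, Refund}.
States satisfying empty ∨ ¬coin: {Idle, Change, Refund}.
States satisfying empty ∧ change: {Change, Refund}.
States satisfying EX (empty ∧ change): {Idle, Coin, Change, Refund, Select}.
States satisfying (empty ∨ ¬coin) ∧ EX (empty ∧ change): {Idle, Change, Refund}.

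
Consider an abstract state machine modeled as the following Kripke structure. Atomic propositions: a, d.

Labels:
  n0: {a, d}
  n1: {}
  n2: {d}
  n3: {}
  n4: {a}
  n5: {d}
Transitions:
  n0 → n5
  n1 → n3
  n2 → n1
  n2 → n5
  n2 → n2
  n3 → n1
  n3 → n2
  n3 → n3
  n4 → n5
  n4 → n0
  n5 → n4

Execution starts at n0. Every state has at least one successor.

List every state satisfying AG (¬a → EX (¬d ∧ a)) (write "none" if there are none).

{n0, n4, n5}

States satisfying ¬a → EX (¬d ∧ a): {n0, n4, n5}.
States satisfying AG (¬a → EX (¬d ∧ a)): {n0, n4, n5}.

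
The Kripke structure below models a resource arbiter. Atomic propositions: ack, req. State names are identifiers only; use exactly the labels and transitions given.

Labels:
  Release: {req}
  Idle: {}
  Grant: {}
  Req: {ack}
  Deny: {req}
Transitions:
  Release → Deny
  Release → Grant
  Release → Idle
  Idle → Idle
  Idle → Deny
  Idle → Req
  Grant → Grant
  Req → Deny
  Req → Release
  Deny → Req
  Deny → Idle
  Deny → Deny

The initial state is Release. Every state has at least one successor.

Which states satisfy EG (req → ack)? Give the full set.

States satisfying req → ack: {Idle, Grant, Req}.
States satisfying EG (req → ack): {Idle, Grant}.

{Idle, Grant}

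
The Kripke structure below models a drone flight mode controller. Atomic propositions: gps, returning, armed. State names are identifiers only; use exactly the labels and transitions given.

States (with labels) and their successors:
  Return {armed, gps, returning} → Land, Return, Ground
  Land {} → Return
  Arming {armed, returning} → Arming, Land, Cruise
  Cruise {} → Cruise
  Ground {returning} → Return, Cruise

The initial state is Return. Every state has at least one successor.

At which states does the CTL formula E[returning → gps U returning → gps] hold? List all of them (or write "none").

{Return, Land, Cruise}

States satisfying returning → gps: {Return, Land, Cruise}.
States satisfying E[returning → gps U returning → gps]: {Return, Land, Cruise}.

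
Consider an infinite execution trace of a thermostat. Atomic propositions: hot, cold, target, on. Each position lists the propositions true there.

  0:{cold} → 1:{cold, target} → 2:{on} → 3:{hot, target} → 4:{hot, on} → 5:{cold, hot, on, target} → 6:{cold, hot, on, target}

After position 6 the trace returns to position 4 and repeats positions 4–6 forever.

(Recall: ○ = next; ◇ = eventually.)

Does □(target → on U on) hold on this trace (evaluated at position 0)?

target → on U on must hold at every position from 0 onward. It fails at position 1, so □(target → on U on) is false.
Positions where target holds: 1, 3, 5, 6.
Check on U on at each: 1→fails, 3→fails, 5→ok, 6→ok.

No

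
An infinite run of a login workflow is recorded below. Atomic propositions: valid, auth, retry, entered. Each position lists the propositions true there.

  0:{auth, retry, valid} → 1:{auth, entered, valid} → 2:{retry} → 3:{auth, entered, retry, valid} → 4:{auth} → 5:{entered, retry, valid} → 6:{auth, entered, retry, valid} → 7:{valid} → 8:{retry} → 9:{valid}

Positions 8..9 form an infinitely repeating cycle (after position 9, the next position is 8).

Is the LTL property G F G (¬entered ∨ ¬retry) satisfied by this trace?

Satisfied

F G (¬entered ∨ ¬retry) holds at every position 0..9, and those are all positions ever visited, so G F G (¬entered ∨ ¬retry) holds.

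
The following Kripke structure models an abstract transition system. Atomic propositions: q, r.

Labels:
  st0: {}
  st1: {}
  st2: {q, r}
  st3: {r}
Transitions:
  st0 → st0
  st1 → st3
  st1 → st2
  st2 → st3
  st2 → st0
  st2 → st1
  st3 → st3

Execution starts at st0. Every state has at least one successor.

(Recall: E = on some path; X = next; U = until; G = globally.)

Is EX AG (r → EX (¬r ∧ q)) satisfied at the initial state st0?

States satisfying AG (r → EX (¬r ∧ q)): {st0}.
States satisfying EX AG (r → EX (¬r ∧ q)): {st0, st2}.
st0 ∈ Sat(EX AG (r → EX (¬r ∧ q))).

Yes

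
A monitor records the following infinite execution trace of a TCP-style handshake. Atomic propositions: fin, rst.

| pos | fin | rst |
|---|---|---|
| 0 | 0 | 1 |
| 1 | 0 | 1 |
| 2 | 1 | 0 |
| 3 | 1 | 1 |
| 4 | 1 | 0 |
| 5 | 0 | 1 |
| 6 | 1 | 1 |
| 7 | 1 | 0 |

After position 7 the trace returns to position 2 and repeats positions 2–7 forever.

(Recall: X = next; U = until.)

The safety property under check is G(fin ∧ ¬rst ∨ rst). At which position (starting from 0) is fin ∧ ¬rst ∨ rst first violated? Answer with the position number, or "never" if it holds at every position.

fin ∧ ¬rst ∨ rst holds at every position 0..7, and those are all the positions the trace ever visits, so the invariant G(fin ∧ ¬rst ∨ rst) is never violated.

never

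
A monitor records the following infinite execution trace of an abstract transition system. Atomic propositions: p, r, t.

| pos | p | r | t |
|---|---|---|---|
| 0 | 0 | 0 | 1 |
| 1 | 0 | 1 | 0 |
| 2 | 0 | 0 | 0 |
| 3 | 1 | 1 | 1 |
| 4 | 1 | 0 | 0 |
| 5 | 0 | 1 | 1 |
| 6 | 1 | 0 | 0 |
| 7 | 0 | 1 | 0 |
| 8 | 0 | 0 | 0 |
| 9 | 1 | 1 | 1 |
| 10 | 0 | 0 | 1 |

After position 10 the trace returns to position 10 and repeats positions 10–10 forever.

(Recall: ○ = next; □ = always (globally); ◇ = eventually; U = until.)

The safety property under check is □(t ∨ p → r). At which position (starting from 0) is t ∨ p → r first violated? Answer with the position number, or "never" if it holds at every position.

0

At position 0 the labels are {t}, so t ∨ p → r is false there. This is the first violation.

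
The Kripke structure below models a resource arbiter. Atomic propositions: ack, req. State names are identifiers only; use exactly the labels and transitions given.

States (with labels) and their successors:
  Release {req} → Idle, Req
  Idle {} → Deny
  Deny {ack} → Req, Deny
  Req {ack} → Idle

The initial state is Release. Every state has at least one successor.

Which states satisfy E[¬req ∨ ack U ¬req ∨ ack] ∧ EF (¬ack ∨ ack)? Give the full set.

States satisfying ¬req ∨ ack: {Idle, Deny, Req}.
States satisfying E[¬req ∨ ack U ¬req ∨ ack]: {Idle, Deny, Req}.
States satisfying ¬ack ∨ ack: {Release, Idle, Deny, Req}.
States satisfying EF (¬ack ∨ ack): {Release, Idle, Deny, Req}.
States satisfying E[¬req ∨ ack U ¬req ∨ ack] ∧ EF (¬ack ∨ ack): {Idle, Deny, Req}.

{Idle, Deny, Req}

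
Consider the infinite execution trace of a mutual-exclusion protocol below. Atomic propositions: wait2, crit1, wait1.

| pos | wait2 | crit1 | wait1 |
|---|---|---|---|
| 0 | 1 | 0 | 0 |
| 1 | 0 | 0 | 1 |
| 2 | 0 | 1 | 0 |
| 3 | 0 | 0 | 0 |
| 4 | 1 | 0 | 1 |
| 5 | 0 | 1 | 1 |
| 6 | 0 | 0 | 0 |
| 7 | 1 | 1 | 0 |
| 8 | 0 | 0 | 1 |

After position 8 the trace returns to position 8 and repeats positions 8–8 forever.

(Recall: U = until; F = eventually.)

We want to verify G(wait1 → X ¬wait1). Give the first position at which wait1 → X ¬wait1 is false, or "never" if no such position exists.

Check wait1 → X ¬wait1 at each position in order: 0 ✓, 1 ✓, 2 ✓, 3 ✓.
At position 4 the labels are {wait1, wait2} and the next position 5 has {crit1, wait1}, so wait1 → X ¬wait1 is false there. This is the first violation.

4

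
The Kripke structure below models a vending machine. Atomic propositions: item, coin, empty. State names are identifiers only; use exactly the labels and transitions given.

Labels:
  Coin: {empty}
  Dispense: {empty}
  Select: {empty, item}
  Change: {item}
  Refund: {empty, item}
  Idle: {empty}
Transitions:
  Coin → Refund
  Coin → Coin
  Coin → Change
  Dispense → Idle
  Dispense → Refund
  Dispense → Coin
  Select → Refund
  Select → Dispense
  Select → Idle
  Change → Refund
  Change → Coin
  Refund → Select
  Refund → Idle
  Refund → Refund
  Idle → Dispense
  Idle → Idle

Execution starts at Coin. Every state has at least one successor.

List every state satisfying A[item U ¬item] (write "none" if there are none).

{Coin, Dispense, Idle}

States satisfying item: {Select, Change, Refund}.
States satisfying ¬item: {Coin, Dispense, Idle}.
States satisfying A[item U ¬item]: {Coin, Dispense, Idle}.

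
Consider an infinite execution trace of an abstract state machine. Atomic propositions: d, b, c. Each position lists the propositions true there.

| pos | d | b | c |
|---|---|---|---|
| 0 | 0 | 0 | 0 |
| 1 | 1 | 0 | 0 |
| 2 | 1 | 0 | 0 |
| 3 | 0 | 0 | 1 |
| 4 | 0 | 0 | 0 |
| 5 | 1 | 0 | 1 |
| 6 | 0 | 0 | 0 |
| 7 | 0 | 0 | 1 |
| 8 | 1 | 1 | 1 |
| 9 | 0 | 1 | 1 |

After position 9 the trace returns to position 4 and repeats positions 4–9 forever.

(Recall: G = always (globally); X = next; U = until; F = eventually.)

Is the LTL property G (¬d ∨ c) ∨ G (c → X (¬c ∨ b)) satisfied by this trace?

¬d ∨ c must hold at every position from 0 onward. It fails at position 1, so G (¬d ∨ c) is false.
c → X (¬c ∨ b) holds at every position 0..9, and those are all positions ever visited, so G (c → X (¬c ∨ b)) holds.
Positions where c holds: 3, 5, 7, 8, 9.
Check X (¬c ∨ b) at each: 3→ok, 5→ok, 7→ok, 8→ok, 9→ok.
At position 0: G (¬d ∨ c) is false; G (c → X (¬c ∨ b)) is true; so G (¬d ∨ c) ∨ G (c → X (¬c ∨ b)) is true.

Holds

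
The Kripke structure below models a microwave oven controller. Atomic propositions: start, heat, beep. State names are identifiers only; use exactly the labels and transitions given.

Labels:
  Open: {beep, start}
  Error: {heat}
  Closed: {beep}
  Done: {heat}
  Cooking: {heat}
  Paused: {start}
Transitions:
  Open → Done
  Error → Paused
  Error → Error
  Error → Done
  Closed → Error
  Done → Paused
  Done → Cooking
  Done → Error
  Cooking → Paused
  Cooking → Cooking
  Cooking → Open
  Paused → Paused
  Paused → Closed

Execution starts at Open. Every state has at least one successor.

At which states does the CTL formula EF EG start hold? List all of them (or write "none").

{Open, Error, Closed, Done, Cooking, Paused}

States satisfying EG start: {Paused}.
States satisfying EF EG start: {Open, Error, Closed, Done, Cooking, Paused}.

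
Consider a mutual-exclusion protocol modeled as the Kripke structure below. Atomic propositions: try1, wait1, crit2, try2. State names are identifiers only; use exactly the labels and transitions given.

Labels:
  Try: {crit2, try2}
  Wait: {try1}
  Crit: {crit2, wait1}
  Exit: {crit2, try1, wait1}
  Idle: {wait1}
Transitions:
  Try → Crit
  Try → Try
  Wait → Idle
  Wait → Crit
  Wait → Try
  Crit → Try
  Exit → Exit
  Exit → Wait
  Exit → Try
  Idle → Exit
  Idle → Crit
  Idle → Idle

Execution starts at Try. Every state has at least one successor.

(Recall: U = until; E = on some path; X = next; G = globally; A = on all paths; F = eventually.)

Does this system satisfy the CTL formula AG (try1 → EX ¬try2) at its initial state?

States satisfying try1 → EX ¬try2: {Try, Wait, Crit, Exit, Idle}.
States satisfying AG (try1 → EX ¬try2): {Try, Wait, Crit, Exit, Idle}.
Every state reachable from Try satisfies try1 → EX ¬try2.
Try ∈ Sat(AG (try1 → EX ¬try2)).

Holds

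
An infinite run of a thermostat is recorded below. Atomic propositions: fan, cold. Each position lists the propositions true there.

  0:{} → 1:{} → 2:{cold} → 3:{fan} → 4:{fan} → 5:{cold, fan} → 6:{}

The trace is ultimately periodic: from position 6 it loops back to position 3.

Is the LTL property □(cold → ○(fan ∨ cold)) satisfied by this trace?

Does not hold

cold → ○(fan ∨ cold) must hold at every position from 0 onward. It fails at position 5, so □(cold → ○(fan ∨ cold)) is false.
Positions where cold holds: 2, 5.
Check ○(fan ∨ cold) at each: 2→ok, 5→fails.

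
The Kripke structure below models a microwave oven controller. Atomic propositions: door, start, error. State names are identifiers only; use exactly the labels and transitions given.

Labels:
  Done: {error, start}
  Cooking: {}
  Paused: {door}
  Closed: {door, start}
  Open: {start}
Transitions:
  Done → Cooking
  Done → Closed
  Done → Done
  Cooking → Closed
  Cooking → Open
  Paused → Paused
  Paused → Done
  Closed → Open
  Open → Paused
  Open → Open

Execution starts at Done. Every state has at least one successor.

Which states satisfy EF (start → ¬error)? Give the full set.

{Done, Cooking, Paused, Closed, Open}

States satisfying start → ¬error: {Cooking, Paused, Closed, Open}.
States satisfying EF (start → ¬error): {Done, Cooking, Paused, Closed, Open}.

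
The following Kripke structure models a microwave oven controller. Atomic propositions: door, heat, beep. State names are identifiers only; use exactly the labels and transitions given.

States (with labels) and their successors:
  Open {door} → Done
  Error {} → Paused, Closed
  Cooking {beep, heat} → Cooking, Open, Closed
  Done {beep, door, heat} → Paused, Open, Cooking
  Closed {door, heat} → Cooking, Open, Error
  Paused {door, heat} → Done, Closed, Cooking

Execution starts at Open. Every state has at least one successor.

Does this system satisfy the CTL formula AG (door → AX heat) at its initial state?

Does not hold

States satisfying door → AX heat: {Open, Error, Cooking, Paused}.
States satisfying AG (door → AX heat): ∅.
Closed is reachable from Open and violates door → AX heat, so AG fails at Open.
Open ∉ Sat(AG (door → AX heat)).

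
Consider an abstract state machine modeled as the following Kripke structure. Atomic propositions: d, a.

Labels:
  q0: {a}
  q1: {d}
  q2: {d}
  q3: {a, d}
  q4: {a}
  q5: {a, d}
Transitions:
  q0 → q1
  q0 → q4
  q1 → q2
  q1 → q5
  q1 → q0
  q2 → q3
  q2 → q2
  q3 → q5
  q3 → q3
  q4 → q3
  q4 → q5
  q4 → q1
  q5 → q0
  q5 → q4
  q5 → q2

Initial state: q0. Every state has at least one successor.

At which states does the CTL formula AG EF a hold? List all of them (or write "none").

{q0, q1, q2, q3, q4, q5}

States satisfying EF a: {q0, q1, q2, q3, q4, q5}.
States satisfying AG EF a: {q0, q1, q2, q3, q4, q5}.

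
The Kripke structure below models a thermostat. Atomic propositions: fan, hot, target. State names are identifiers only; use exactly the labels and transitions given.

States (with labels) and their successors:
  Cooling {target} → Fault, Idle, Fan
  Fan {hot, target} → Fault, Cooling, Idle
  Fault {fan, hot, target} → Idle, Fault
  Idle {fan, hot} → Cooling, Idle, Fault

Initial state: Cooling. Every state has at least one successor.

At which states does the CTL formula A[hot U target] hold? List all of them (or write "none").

{Cooling, Fan, Fault}

States satisfying hot: {Fan, Fault, Idle}.
States satisfying target: {Cooling, Fan, Fault}.
States satisfying A[hot U target]: {Cooling, Fan, Fault}.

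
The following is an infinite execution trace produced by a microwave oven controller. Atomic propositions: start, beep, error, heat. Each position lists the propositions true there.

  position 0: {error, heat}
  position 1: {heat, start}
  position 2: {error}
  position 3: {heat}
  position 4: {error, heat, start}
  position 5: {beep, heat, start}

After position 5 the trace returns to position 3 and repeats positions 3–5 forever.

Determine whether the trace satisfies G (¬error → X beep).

¬error → X beep must hold at every position from 0 onward. It fails at position 1, so G (¬error → X beep) is false.
Positions where ¬error holds: 1, 3, 5.
Check X beep at each: 1→fails, 3→fails, 5→fails.

Does not hold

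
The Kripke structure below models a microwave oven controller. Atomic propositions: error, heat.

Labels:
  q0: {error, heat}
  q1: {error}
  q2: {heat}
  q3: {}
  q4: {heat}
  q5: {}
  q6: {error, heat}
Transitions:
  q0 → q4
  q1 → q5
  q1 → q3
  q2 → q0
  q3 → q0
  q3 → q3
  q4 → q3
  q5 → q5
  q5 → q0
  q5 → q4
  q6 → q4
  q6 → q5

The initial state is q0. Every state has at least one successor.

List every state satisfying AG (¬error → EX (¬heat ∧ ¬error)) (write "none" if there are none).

States satisfying ¬error → EX (¬heat ∧ ¬error): {q0, q1, q3, q4, q5, q6}.
States satisfying AG (¬error → EX (¬heat ∧ ¬error)): {q0, q1, q3, q4, q5, q6}.

{q0, q1, q3, q4, q5, q6}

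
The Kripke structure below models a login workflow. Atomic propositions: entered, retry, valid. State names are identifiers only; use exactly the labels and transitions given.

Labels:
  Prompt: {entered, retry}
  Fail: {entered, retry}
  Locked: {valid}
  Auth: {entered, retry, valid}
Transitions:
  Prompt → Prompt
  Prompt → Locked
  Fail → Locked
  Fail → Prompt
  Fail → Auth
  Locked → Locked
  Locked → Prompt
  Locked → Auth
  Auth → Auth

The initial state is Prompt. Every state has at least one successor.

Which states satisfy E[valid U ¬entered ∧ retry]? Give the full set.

none

States satisfying valid: {Locked, Auth}.
States satisfying ¬entered ∧ retry: ∅.
States satisfying E[valid U ¬entered ∧ retry]: ∅.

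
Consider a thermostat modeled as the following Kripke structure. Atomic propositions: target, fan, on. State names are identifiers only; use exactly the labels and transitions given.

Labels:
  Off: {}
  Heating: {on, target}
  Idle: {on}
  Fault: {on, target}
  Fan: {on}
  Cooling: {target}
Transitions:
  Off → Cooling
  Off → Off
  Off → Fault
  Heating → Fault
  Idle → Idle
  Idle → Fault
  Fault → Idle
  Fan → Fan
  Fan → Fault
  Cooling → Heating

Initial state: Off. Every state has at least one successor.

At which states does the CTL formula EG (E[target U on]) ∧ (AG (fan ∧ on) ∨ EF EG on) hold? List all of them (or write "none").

States satisfying E[target U on]: {Heating, Idle, Fault, Fan, Cooling}.
States satisfying EG (E[target U on]): {Heating, Idle, Fault, Fan, Cooling}.
States satisfying fan ∧ on: ∅.
States satisfying AG (fan ∧ on): ∅.
States satisfying EG on: {Heating, Idle, Fault, Fan}.
States satisfying EF EG on: {Off, Heating, Idle, Fault, Fan, Cooling}.
States satisfying AG (fan ∧ on) ∨ EF EG on: {Off, Heating, Idle, Fault, Fan, Cooling}.
States satisfying EG (E[target U on]) ∧ (AG (fan ∧ on) ∨ EF EG on): {Heating, Idle, Fault, Fan, Cooling}.

{Heating, Idle, Fault, Fan, Cooling}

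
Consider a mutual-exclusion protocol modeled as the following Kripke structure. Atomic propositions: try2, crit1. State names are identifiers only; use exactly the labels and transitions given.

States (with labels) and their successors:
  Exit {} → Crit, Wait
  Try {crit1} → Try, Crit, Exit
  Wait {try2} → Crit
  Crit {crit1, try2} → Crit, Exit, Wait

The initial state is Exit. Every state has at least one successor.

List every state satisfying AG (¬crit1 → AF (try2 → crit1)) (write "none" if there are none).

States satisfying ¬crit1 → AF (try2 → crit1): {Exit, Try, Wait, Crit}.
States satisfying AG (¬crit1 → AF (try2 → crit1)): {Exit, Try, Wait, Crit}.

{Exit, Try, Wait, Crit}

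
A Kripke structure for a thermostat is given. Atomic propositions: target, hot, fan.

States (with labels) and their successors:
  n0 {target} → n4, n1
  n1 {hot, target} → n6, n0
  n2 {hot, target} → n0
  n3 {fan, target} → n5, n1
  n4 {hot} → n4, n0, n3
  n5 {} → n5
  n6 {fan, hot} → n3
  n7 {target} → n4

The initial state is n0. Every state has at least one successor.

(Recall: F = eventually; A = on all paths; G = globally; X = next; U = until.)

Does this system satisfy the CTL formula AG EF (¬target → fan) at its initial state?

States satisfying EF (¬target → fan): {n0, n1, n2, n3, n4, n6, n7}.
States satisfying AG EF (¬target → fan): ∅.
n5 is reachable from n0 and violates EF (¬target → fan), so AG fails at n0.
n0 ∉ Sat(AG EF (¬target → fan)).

Does not hold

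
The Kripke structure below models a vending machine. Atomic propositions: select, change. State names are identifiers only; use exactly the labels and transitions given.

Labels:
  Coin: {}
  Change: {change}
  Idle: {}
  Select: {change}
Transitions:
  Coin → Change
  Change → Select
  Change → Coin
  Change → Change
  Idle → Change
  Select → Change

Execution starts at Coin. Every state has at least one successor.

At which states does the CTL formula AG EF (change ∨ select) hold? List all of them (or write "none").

States satisfying EF (change ∨ select): {Coin, Change, Idle, Select}.
States satisfying AG EF (change ∨ select): {Coin, Change, Idle, Select}.

{Coin, Change, Idle, Select}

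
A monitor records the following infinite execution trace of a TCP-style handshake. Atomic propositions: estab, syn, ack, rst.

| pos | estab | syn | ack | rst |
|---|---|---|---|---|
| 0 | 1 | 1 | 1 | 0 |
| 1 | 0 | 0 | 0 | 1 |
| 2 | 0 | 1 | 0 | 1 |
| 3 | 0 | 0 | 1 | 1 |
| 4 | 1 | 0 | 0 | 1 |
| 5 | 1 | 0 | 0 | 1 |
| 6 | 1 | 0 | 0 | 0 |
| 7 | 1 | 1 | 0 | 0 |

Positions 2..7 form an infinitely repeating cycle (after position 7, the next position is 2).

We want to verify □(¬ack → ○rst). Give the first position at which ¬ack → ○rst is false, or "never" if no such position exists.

Check ¬ack → ○rst at each position in order: 0 ✓, 1 ✓, 2 ✓, 3 ✓, 4 ✓.
At position 5 the labels are {estab, rst} and the next position 6 has {estab}, so ¬ack → ○rst is false there. This is the first violation.

5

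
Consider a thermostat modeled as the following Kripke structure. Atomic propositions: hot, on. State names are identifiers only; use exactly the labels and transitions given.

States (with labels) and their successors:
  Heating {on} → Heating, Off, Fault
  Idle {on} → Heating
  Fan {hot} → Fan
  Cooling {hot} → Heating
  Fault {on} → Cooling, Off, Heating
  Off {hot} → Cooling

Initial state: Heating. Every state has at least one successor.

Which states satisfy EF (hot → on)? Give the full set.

States satisfying hot → on: {Heating, Idle, Fault}.
States satisfying EF (hot → on): {Heating, Idle, Cooling, Fault, Off}.

{Heating, Idle, Cooling, Fault, Off}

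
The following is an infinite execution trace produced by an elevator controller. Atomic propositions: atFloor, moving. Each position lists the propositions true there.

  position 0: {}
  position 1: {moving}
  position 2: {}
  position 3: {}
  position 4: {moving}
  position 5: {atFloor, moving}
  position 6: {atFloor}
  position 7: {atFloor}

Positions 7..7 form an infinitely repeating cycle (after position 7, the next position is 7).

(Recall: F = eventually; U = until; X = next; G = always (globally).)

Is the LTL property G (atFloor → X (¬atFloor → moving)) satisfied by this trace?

Yes

atFloor → X (¬atFloor → moving) holds at every position 0..7, and those are all positions ever visited, so G (atFloor → X (¬atFloor → moving)) holds.
Positions where atFloor holds: 5, 6, 7.
Check X (¬atFloor → moving) at each: 5→ok, 6→ok, 7→ok.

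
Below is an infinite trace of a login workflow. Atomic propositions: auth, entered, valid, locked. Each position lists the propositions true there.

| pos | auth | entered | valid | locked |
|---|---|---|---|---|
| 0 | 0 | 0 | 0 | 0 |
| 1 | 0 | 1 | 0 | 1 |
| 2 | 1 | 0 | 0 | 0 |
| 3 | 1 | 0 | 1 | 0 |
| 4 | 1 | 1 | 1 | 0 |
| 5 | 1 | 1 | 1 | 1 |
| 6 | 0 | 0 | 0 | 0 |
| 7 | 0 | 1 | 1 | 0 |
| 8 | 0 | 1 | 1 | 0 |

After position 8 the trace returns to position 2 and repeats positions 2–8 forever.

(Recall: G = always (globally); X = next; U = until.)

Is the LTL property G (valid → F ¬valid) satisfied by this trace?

Yes

valid → F ¬valid holds at every position 0..8, and those are all positions ever visited, so G (valid → F ¬valid) holds.
Positions where valid holds: 3, 4, 5, 7, 8.
Check F ¬valid at each: 3→ok, 4→ok, 5→ok, 7→ok, 8→ok.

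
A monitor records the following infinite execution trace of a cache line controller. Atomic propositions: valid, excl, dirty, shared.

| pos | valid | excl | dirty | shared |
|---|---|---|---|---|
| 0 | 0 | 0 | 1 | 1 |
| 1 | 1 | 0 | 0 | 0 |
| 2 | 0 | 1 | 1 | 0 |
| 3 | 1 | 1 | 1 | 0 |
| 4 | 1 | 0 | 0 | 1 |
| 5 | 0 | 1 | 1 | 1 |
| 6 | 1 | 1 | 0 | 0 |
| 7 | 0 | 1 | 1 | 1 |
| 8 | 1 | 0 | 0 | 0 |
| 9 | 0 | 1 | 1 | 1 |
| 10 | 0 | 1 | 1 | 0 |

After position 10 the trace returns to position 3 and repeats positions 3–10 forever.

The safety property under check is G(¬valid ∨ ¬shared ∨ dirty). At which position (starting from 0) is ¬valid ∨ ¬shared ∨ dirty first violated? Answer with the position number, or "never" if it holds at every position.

Check ¬valid ∨ ¬shared ∨ dirty at each position in order: 0 ✓, 1 ✓, 2 ✓, 3 ✓.
At position 4 the labels are {shared, valid}, so ¬valid ∨ ¬shared ∨ dirty is false there. This is the first violation.

4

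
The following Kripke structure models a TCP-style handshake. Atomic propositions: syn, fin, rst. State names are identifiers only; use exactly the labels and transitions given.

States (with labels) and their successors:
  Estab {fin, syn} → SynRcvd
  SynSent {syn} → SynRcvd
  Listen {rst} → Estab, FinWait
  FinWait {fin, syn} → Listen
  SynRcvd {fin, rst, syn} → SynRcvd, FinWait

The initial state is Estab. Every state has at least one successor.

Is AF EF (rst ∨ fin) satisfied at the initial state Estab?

Yes

States satisfying EF (rst ∨ fin): {Estab, SynSent, Listen, FinWait, SynRcvd}.
States satisfying AF EF (rst ∨ fin): {Estab, SynSent, Listen, FinWait, SynRcvd}.
Estab ∈ Sat(AF EF (rst ∨ fin)).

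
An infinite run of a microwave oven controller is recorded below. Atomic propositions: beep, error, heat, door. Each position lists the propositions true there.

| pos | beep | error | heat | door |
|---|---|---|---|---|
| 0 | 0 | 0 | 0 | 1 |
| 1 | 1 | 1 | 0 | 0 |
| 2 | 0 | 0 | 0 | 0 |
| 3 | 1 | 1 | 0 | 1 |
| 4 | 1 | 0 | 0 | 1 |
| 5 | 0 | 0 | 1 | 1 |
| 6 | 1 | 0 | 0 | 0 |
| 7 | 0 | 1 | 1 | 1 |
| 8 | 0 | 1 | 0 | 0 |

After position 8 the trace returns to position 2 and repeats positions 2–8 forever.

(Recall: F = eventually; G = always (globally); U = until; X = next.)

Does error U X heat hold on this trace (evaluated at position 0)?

Does not hold

Walking from position 0: at position 0, X heat has not yet held and error fails, so error U X heat is false.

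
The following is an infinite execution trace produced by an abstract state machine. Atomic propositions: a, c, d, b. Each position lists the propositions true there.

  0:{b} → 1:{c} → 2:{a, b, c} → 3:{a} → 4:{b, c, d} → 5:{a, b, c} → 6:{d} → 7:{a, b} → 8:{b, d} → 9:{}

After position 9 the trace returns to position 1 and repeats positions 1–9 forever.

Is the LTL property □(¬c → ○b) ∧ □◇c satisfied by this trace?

Does not hold

¬c → ○b must hold at every position from 0 onward. It fails at position 0, so □(¬c → ○b) is false.
Positions where ¬c holds: 0, 3, 6, 7, 8, 9.
Check ○b at each: 0→fails, 3→ok, 6→ok, 7→ok, 8→fails, 9→fails.
◇c holds at every position 0..9, and those are all positions ever visited, so □◇c holds.
At position 0: □(¬c → ○b) is false; □◇c is true; so □(¬c → ○b) ∧ □◇c is false.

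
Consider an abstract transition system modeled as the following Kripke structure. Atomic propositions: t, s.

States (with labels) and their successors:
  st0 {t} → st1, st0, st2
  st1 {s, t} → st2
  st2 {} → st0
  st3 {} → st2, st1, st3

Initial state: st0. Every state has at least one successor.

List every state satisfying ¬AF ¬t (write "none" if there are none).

States satisfying ¬t: {st2, st3}.
States satisfying AF ¬t: {st1, st2, st3}.
States satisfying ¬AF ¬t: {st0}.

{st0}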